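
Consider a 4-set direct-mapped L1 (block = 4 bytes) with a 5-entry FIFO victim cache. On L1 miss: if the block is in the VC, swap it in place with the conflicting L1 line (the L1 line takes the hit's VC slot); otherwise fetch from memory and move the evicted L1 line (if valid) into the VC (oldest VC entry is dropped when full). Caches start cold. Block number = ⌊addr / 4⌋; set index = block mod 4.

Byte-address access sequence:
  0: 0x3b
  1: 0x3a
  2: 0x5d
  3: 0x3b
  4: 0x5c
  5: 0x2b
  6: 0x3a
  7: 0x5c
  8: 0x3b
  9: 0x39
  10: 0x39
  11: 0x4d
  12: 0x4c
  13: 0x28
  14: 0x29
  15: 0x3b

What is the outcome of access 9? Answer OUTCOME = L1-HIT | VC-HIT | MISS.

0: 0x3b (blk 14, set 2) → MISS  vc=[]
1: 0x3a (blk 14, set 2) → L1-HIT  vc=[]
2: 0x5d (blk 23, set 3) → MISS  vc=[]
3: 0x3b (blk 14, set 2) → L1-HIT  vc=[]
4: 0x5c (blk 23, set 3) → L1-HIT  vc=[]
5: 0x2b (blk 10, set 2) → MISS  vc=[14]
6: 0x3a (blk 14, set 2) → VC-HIT  vc=[10]
7: 0x5c (blk 23, set 3) → L1-HIT  vc=[10]
8: 0x3b (blk 14, set 2) → L1-HIT  vc=[10]
9: 0x39 (blk 14, set 2) → L1-HIT  vc=[10]
10: 0x39 (blk 14, set 2) → L1-HIT  vc=[10]
11: 0x4d (blk 19, set 3) → MISS  vc=[10, 23]
12: 0x4c (blk 19, set 3) → L1-HIT  vc=[10, 23]
13: 0x28 (blk 10, set 2) → VC-HIT  vc=[14, 23]
14: 0x29 (blk 10, set 2) → L1-HIT  vc=[14, 23]
15: 0x3b (blk 14, set 2) → VC-HIT  vc=[10, 23]

OUTCOME = L1-HIT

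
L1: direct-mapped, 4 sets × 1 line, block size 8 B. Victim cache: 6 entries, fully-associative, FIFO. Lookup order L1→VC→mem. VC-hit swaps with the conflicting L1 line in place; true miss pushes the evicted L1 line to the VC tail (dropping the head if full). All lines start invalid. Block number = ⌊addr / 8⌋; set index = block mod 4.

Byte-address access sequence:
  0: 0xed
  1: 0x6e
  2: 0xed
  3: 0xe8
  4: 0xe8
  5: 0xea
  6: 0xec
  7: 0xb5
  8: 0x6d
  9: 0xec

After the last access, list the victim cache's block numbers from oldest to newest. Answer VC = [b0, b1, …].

#0 0xed→b29/s1 MISS; vc=[]
#1 0x6e→b13/s1 MISS; vc=[29]
#2 0xed→b29/s1 VC-HIT; vc=[13]
#3 0xe8→b29/s1 L1-HIT; vc=[13]
#4 0xe8→b29/s1 L1-HIT; vc=[13]
#5 0xea→b29/s1 L1-HIT; vc=[13]
#6 0xec→b29/s1 L1-HIT; vc=[13]
#7 0xb5→b22/s2 MISS; vc=[13]
#8 0x6d→b13/s1 VC-HIT; vc=[29]
#9 0xec→b29/s1 VC-HIT; vc=[13]

VC = [13]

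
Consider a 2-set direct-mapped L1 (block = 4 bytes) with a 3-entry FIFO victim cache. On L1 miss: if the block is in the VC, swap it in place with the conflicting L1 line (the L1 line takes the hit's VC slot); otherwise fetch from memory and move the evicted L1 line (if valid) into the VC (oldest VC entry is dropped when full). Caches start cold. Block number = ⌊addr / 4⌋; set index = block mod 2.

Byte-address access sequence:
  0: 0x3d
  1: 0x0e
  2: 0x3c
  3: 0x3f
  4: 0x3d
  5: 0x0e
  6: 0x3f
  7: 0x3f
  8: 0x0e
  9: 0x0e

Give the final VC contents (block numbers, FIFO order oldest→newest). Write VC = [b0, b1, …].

#0 0x3d→b15/s1 MISS; vc=[]
#1 0xe→b3/s1 MISS; vc=[15]
#2 0x3c→b15/s1 VC-HIT; vc=[3]
#3 0x3f→b15/s1 L1-HIT; vc=[3]
#4 0x3d→b15/s1 L1-HIT; vc=[3]
#5 0xe→b3/s1 VC-HIT; vc=[15]
#6 0x3f→b15/s1 VC-HIT; vc=[3]
#7 0x3f→b15/s1 L1-HIT; vc=[3]
#8 0xe→b3/s1 VC-HIT; vc=[15]
#9 0xe→b3/s1 L1-HIT; vc=[15]

VC = [15]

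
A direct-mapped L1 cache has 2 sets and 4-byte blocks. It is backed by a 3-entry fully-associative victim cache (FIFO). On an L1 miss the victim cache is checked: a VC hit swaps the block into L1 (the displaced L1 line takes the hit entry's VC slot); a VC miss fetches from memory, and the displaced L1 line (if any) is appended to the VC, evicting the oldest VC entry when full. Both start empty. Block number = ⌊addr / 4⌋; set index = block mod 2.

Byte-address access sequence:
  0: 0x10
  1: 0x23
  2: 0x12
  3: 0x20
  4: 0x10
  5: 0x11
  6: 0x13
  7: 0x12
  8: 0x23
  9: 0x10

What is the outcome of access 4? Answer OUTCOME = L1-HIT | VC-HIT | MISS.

0: 0x10 (blk 4, set 0) → MISS  vc=[]
1: 0x23 (blk 8, set 0) → MISS  vc=[4]
2: 0x12 (blk 4, set 0) → VC-HIT  vc=[8]
3: 0x20 (blk 8, set 0) → VC-HIT  vc=[4]
4: 0x10 (blk 4, set 0) → VC-HIT  vc=[8]
5: 0x11 (blk 4, set 0) → L1-HIT  vc=[8]
6: 0x13 (blk 4, set 0) → L1-HIT  vc=[8]
7: 0x12 (blk 4, set 0) → L1-HIT  vc=[8]
8: 0x23 (blk 8, set 0) → VC-HIT  vc=[4]
9: 0x10 (blk 4, set 0) → VC-HIT  vc=[8]

OUTCOME = VC-HIT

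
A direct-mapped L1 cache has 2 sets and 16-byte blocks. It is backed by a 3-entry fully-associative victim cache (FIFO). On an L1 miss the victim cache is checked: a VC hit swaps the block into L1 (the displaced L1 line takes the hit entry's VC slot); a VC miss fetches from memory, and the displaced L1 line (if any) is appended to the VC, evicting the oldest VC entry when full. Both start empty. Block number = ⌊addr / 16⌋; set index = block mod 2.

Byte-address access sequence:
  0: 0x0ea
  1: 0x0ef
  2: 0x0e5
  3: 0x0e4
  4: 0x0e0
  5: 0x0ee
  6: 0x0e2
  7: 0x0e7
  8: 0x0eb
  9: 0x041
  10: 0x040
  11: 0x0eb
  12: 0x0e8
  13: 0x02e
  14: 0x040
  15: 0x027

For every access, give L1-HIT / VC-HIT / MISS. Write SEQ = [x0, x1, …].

  [0] addr=0xea blk=14 s=0: MISS | VC []
  [1] addr=0xef blk=14 s=0: L1-HIT | VC []
  [2] addr=0xe5 blk=14 s=0: L1-HIT | VC []
  [3] addr=0xe4 blk=14 s=0: L1-HIT | VC []
  [4] addr=0xe0 blk=14 s=0: L1-HIT | VC []
  [5] addr=0xee blk=14 s=0: L1-HIT | VC []
  [6] addr=0xe2 blk=14 s=0: L1-HIT | VC []
  [7] addr=0xe7 blk=14 s=0: L1-HIT | VC []
  [8] addr=0xeb blk=14 s=0: L1-HIT | VC []
  [9] addr=0x41 blk=4 s=0: MISS | VC [14]
  [10] addr=0x40 blk=4 s=0: L1-HIT | VC [14]
  [11] addr=0xeb blk=14 s=0: VC-HIT | VC [4]
  [12] addr=0xe8 blk=14 s=0: L1-HIT | VC [4]
  [13] addr=0x2e blk=2 s=0: MISS | VC [4, 14]
  [14] addr=0x40 blk=4 s=0: VC-HIT | VC [2, 14]
  [15] addr=0x27 blk=2 s=0: VC-HIT | VC [4, 14]

SEQ = [MISS, L1-HIT, L1-HIT, L1-HIT, L1-HIT, L1-HIT, L1-HIT, L1-HIT, L1-HIT, MISS, L1-HIT, VC-HIT, L1-HIT, MISS, VC-HIT, VC-HIT]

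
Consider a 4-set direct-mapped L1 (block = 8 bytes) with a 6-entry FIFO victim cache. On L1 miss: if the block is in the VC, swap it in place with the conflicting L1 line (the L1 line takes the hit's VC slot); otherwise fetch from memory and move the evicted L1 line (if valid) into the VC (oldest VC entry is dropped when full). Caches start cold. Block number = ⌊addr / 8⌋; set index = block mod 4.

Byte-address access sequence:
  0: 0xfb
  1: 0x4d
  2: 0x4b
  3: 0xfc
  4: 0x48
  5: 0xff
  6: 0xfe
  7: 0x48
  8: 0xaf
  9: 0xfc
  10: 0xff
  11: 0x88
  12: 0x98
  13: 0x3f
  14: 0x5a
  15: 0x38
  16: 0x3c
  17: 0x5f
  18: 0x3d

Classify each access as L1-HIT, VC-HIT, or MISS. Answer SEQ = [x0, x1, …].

SEQ = [MISS, MISS, L1-HIT, L1-HIT, L1-HIT, L1-HIT, L1-HIT, L1-HIT, MISS, L1-HIT, L1-HIT, MISS, MISS, MISS, MISS, VC-HIT, L1-HIT, VC-HIT, VC-HIT]

#0 0xfb→b31/s3 MISS; vc=[]
#1 0x4d→b9/s1 MISS; vc=[]
#2 0x4b→b9/s1 L1-HIT; vc=[]
#3 0xfc→b31/s3 L1-HIT; vc=[]
#4 0x48→b9/s1 L1-HIT; vc=[]
#5 0xff→b31/s3 L1-HIT; vc=[]
#6 0xfe→b31/s3 L1-HIT; vc=[]
#7 0x48→b9/s1 L1-HIT; vc=[]
#8 0xaf→b21/s1 MISS; vc=[9]
#9 0xfc→b31/s3 L1-HIT; vc=[9]
#10 0xff→b31/s3 L1-HIT; vc=[9]
#11 0x88→b17/s1 MISS; vc=[9,21]
#12 0x98→b19/s3 MISS; vc=[9,21,31]
#13 0x3f→b7/s3 MISS; vc=[9,21,31,19]
#14 0x5a→b11/s3 MISS; vc=[9,21,31,19,7]
#15 0x38→b7/s3 VC-HIT; vc=[9,21,31,19,11]
#16 0x3c→b7/s3 L1-HIT; vc=[9,21,31,19,11]
#17 0x5f→b11/s3 VC-HIT; vc=[9,21,31,19,7]
#18 0x3d→b7/s3 VC-HIT; vc=[9,21,31,19,11]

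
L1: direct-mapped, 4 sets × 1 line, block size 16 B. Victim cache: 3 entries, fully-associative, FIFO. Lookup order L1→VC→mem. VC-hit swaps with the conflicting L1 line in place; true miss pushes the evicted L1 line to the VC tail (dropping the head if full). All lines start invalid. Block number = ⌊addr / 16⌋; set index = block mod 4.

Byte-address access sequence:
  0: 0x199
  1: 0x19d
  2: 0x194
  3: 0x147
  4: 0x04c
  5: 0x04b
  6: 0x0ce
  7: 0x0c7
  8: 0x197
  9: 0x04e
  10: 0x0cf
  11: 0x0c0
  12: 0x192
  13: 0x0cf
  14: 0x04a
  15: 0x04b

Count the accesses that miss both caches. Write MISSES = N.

#0 0x199→b25/s1 MISS; vc=[]
#1 0x19d→b25/s1 L1-HIT; vc=[]
#2 0x194→b25/s1 L1-HIT; vc=[]
#3 0x147→b20/s0 MISS; vc=[]
#4 0x4c→b4/s0 MISS; vc=[20]
#5 0x4b→b4/s0 L1-HIT; vc=[20]
#6 0xce→b12/s0 MISS; vc=[20,4]
#7 0xc7→b12/s0 L1-HIT; vc=[20,4]
#8 0x197→b25/s1 L1-HIT; vc=[20,4]
#9 0x4e→b4/s0 VC-HIT; vc=[20,12]
#10 0xcf→b12/s0 VC-HIT; vc=[20,4]
#11 0xc0→b12/s0 L1-HIT; vc=[20,4]
#12 0x192→b25/s1 L1-HIT; vc=[20,4]
#13 0xcf→b12/s0 L1-HIT; vc=[20,4]
#14 0x4a→b4/s0 VC-HIT; vc=[20,12]
#15 0x4b→b4/s0 L1-HIT; vc=[20,12]

MISSES = 4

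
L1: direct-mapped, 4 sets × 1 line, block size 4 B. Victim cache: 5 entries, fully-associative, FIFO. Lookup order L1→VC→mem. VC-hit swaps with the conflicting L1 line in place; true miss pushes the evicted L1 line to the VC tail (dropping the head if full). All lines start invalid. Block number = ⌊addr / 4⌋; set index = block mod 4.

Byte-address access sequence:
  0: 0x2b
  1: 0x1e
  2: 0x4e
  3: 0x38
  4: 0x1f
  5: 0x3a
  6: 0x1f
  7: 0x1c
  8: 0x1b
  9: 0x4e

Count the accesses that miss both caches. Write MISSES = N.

#0 0x2b→b10/s2 MISS; vc=[]
#1 0x1e→b7/s3 MISS; vc=[]
#2 0x4e→b19/s3 MISS; vc=[7]
#3 0x38→b14/s2 MISS; vc=[7,10]
#4 0x1f→b7/s3 VC-HIT; vc=[19,10]
#5 0x3a→b14/s2 L1-HIT; vc=[19,10]
#6 0x1f→b7/s3 L1-HIT; vc=[19,10]
#7 0x1c→b7/s3 L1-HIT; vc=[19,10]
#8 0x1b→b6/s2 MISS; vc=[19,10,14]
#9 0x4e→b19/s3 VC-HIT; vc=[7,10,14]

MISSES = 5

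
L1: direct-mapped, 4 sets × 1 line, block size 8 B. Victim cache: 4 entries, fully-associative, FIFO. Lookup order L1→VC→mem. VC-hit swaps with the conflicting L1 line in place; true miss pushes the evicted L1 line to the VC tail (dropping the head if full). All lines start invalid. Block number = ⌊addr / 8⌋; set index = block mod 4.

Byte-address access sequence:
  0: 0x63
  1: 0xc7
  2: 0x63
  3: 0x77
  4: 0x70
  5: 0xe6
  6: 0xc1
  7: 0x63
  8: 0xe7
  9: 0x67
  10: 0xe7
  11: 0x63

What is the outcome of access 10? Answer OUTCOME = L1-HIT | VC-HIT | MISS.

  [0] addr=0x63 blk=12 s=0: MISS | VC []
  [1] addr=0xc7 blk=24 s=0: MISS | VC [12]
  [2] addr=0x63 blk=12 s=0: VC-HIT | VC [24]
  [3] addr=0x77 blk=14 s=2: MISS | VC [24]
  [4] addr=0x70 blk=14 s=2: L1-HIT | VC [24]
  [5] addr=0xe6 blk=28 s=0: MISS | VC [24, 12]
  [6] addr=0xc1 blk=24 s=0: VC-HIT | VC [28, 12]
  [7] addr=0x63 blk=12 s=0: VC-HIT | VC [28, 24]
  [8] addr=0xe7 blk=28 s=0: VC-HIT | VC [12, 24]
  [9] addr=0x67 blk=12 s=0: VC-HIT | VC [28, 24]
  [10] addr=0xe7 blk=28 s=0: VC-HIT | VC [12, 24]
  [11] addr=0x63 blk=12 s=0: VC-HIT | VC [28, 24]

OUTCOME = VC-HIT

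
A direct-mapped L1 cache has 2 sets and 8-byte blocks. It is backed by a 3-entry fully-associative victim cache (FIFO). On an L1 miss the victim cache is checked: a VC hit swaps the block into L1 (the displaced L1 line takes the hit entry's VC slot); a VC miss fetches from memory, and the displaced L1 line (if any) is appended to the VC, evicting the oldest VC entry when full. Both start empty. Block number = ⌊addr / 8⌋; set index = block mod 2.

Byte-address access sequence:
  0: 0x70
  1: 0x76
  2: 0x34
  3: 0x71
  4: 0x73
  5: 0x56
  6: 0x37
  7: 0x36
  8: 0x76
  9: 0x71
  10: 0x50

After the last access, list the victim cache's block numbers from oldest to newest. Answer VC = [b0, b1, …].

VC = [14, 6]

  [0] addr=0x70 blk=14 s=0: MISS | VC []
  [1] addr=0x76 blk=14 s=0: L1-HIT | VC []
  [2] addr=0x34 blk=6 s=0: MISS | VC [14]
  [3] addr=0x71 blk=14 s=0: VC-HIT | VC [6]
  [4] addr=0x73 blk=14 s=0: L1-HIT | VC [6]
  [5] addr=0x56 blk=10 s=0: MISS | VC [6, 14]
  [6] addr=0x37 blk=6 s=0: VC-HIT | VC [10, 14]
  [7] addr=0x36 blk=6 s=0: L1-HIT | VC [10, 14]
  [8] addr=0x76 blk=14 s=0: VC-HIT | VC [10, 6]
  [9] addr=0x71 blk=14 s=0: L1-HIT | VC [10, 6]
  [10] addr=0x50 blk=10 s=0: VC-HIT | VC [14, 6]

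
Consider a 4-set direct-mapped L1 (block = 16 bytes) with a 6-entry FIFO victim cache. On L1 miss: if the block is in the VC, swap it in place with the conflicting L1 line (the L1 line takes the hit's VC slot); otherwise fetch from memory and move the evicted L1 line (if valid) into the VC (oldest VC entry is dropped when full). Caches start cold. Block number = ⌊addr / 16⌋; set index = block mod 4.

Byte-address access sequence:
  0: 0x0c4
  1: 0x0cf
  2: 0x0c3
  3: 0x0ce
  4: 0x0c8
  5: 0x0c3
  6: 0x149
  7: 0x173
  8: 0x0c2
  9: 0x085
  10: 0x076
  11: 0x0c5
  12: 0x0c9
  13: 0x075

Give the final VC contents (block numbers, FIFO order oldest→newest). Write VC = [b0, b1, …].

#0 0xc4→b12/s0 MISS; vc=[]
#1 0xcf→b12/s0 L1-HIT; vc=[]
#2 0xc3→b12/s0 L1-HIT; vc=[]
#3 0xce→b12/s0 L1-HIT; vc=[]
#4 0xc8→b12/s0 L1-HIT; vc=[]
#5 0xc3→b12/s0 L1-HIT; vc=[]
#6 0x149→b20/s0 MISS; vc=[12]
#7 0x173→b23/s3 MISS; vc=[12]
#8 0xc2→b12/s0 VC-HIT; vc=[20]
#9 0x85→b8/s0 MISS; vc=[20,12]
#10 0x76→b7/s3 MISS; vc=[20,12,23]
#11 0xc5→b12/s0 VC-HIT; vc=[20,8,23]
#12 0xc9→b12/s0 L1-HIT; vc=[20,8,23]
#13 0x75→b7/s3 L1-HIT; vc=[20,8,23]

VC = [20, 8, 23]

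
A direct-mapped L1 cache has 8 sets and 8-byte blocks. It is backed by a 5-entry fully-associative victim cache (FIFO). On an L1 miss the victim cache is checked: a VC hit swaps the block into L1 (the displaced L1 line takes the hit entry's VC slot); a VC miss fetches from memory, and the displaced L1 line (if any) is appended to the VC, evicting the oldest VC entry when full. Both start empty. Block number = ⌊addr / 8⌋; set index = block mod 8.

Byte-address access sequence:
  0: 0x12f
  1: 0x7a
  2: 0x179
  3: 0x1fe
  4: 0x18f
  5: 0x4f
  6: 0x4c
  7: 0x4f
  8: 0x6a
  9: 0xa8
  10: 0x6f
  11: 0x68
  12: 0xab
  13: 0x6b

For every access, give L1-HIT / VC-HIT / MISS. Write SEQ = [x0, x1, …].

SEQ = [MISS, MISS, MISS, MISS, MISS, MISS, L1-HIT, L1-HIT, MISS, MISS, VC-HIT, L1-HIT, VC-HIT, VC-HIT]

#0 0x12f→b37/s5 MISS; vc=[]
#1 0x7a→b15/s7 MISS; vc=[]
#2 0x179→b47/s7 MISS; vc=[15]
#3 0x1fe→b63/s7 MISS; vc=[15,47]
#4 0x18f→b49/s1 MISS; vc=[15,47]
#5 0x4f→b9/s1 MISS; vc=[15,47,49]
#6 0x4c→b9/s1 L1-HIT; vc=[15,47,49]
#7 0x4f→b9/s1 L1-HIT; vc=[15,47,49]
#8 0x6a→b13/s5 MISS; vc=[15,47,49,37]
#9 0xa8→b21/s5 MISS; vc=[15,47,49,37,13]
#10 0x6f→b13/s5 VC-HIT; vc=[15,47,49,37,21]
#11 0x68→b13/s5 L1-HIT; vc=[15,47,49,37,21]
#12 0xab→b21/s5 VC-HIT; vc=[15,47,49,37,13]
#13 0x6b→b13/s5 VC-HIT; vc=[15,47,49,37,21]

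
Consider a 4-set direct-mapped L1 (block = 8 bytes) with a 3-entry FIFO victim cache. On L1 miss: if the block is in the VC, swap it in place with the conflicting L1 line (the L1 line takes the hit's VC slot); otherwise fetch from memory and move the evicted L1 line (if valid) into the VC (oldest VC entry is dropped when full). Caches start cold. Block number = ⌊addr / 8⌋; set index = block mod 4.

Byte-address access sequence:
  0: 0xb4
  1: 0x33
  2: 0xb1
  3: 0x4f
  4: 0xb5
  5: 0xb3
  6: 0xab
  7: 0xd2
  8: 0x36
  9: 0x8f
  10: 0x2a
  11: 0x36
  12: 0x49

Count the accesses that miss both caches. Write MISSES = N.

0: 0xb4 (blk 22, set 2) → MISS  vc=[]
1: 0x33 (blk 6, set 2) → MISS  vc=[22]
2: 0xb1 (blk 22, set 2) → VC-HIT  vc=[6]
3: 0x4f (blk 9, set 1) → MISS  vc=[6]
4: 0xb5 (blk 22, set 2) → L1-HIT  vc=[6]
5: 0xb3 (blk 22, set 2) → L1-HIT  vc=[6]
6: 0xab (blk 21, set 1) → MISS  vc=[6, 9]
7: 0xd2 (blk 26, set 2) → MISS  vc=[6, 9, 22]
8: 0x36 (blk 6, set 2) → VC-HIT  vc=[26, 9, 22]
9: 0x8f (blk 17, set 1) → MISS  vc=[9, 22, 21]
10: 0x2a (blk 5, set 1) → MISS  vc=[22, 21, 17]
11: 0x36 (blk 6, set 2) → L1-HIT  vc=[22, 21, 17]
12: 0x49 (blk 9, set 1) → MISS  vc=[21, 17, 5]

MISSES = 8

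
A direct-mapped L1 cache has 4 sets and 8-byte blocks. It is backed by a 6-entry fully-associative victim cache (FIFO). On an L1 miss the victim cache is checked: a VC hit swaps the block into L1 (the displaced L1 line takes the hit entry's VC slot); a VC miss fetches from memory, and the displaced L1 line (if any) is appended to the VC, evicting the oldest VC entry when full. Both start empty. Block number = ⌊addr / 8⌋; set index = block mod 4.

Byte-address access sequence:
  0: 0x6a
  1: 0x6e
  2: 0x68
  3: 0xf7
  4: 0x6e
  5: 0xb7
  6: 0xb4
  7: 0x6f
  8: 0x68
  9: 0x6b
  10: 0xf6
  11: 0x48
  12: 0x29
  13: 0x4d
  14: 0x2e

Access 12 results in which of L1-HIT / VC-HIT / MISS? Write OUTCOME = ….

0: 0x6a (blk 13, set 1) → MISS  vc=[]
1: 0x6e (blk 13, set 1) → L1-HIT  vc=[]
2: 0x68 (blk 13, set 1) → L1-HIT  vc=[]
3: 0xf7 (blk 30, set 2) → MISS  vc=[]
4: 0x6e (blk 13, set 1) → L1-HIT  vc=[]
5: 0xb7 (blk 22, set 2) → MISS  vc=[30]
6: 0xb4 (blk 22, set 2) → L1-HIT  vc=[30]
7: 0x6f (blk 13, set 1) → L1-HIT  vc=[30]
8: 0x68 (blk 13, set 1) → L1-HIT  vc=[30]
9: 0x6b (blk 13, set 1) → L1-HIT  vc=[30]
10: 0xf6 (blk 30, set 2) → VC-HIT  vc=[22]
11: 0x48 (blk 9, set 1) → MISS  vc=[22, 13]
12: 0x29 (blk 5, set 1) → MISS  vc=[22, 13, 9]
13: 0x4d (blk 9, set 1) → VC-HIT  vc=[22, 13, 5]
14: 0x2e (blk 5, set 1) → VC-HIT  vc=[22, 13, 9]

OUTCOME = MISS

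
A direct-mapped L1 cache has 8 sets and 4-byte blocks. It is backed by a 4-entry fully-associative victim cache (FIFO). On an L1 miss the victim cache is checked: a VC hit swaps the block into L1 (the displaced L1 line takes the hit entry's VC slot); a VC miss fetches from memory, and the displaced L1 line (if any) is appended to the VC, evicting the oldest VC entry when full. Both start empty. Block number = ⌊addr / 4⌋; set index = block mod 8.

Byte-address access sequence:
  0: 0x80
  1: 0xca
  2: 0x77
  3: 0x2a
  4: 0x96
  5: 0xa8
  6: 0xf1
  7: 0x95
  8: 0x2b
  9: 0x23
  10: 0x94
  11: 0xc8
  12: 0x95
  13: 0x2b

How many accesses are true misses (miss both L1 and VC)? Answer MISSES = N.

MISSES = 8

  [0] addr=0x80 blk=32 s=0: MISS | VC []
  [1] addr=0xca blk=50 s=2: MISS | VC []
  [2] addr=0x77 blk=29 s=5: MISS | VC []
  [3] addr=0x2a blk=10 s=2: MISS | VC [50]
  [4] addr=0x96 blk=37 s=5: MISS | VC [50, 29]
  [5] addr=0xa8 blk=42 s=2: MISS | VC [50, 29, 10]
  [6] addr=0xf1 blk=60 s=4: MISS | VC [50, 29, 10]
  [7] addr=0x95 blk=37 s=5: L1-HIT | VC [50, 29, 10]
  [8] addr=0x2b blk=10 s=2: VC-HIT | VC [50, 29, 42]
  [9] addr=0x23 blk=8 s=0: MISS | VC [50, 29, 42, 32]
  [10] addr=0x94 blk=37 s=5: L1-HIT | VC [50, 29, 42, 32]
  [11] addr=0xc8 blk=50 s=2: VC-HIT | VC [10, 29, 42, 32]
  [12] addr=0x95 blk=37 s=5: L1-HIT | VC [10, 29, 42, 32]
  [13] addr=0x2b blk=10 s=2: VC-HIT | VC [50, 29, 42, 32]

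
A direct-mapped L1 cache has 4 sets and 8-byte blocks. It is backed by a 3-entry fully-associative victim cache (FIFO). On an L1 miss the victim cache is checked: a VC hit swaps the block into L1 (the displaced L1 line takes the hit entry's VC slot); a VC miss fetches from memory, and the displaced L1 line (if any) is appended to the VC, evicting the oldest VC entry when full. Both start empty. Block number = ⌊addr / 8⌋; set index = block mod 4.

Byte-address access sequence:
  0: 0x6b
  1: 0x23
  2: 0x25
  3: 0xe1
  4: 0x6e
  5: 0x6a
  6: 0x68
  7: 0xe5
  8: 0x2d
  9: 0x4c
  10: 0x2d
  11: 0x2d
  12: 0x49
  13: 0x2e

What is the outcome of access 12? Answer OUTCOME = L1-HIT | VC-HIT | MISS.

OUTCOME = VC-HIT

0: 0x6b (blk 13, set 1) → MISS  vc=[]
1: 0x23 (blk 4, set 0) → MISS  vc=[]
2: 0x25 (blk 4, set 0) → L1-HIT  vc=[]
3: 0xe1 (blk 28, set 0) → MISS  vc=[4]
4: 0x6e (blk 13, set 1) → L1-HIT  vc=[4]
5: 0x6a (blk 13, set 1) → L1-HIT  vc=[4]
6: 0x68 (blk 13, set 1) → L1-HIT  vc=[4]
7: 0xe5 (blk 28, set 0) → L1-HIT  vc=[4]
8: 0x2d (blk 5, set 1) → MISS  vc=[4, 13]
9: 0x4c (blk 9, set 1) → MISS  vc=[4, 13, 5]
10: 0x2d (blk 5, set 1) → VC-HIT  vc=[4, 13, 9]
11: 0x2d (blk 5, set 1) → L1-HIT  vc=[4, 13, 9]
12: 0x49 (blk 9, set 1) → VC-HIT  vc=[4, 13, 5]
13: 0x2e (blk 5, set 1) → VC-HIT  vc=[4, 13, 9]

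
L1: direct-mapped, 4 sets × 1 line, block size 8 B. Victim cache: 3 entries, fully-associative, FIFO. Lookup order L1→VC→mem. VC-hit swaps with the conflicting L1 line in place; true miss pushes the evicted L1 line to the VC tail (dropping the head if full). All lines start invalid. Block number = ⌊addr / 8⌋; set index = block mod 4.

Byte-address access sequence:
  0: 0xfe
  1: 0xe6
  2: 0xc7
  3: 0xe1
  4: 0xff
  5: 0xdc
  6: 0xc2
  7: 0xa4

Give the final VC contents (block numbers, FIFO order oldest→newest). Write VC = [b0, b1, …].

VC = [28, 31, 24]

0: 0xfe (blk 31, set 3) → MISS  vc=[]
1: 0xe6 (blk 28, set 0) → MISS  vc=[]
2: 0xc7 (blk 24, set 0) → MISS  vc=[28]
3: 0xe1 (blk 28, set 0) → VC-HIT  vc=[24]
4: 0xff (blk 31, set 3) → L1-HIT  vc=[24]
5: 0xdc (blk 27, set 3) → MISS  vc=[24, 31]
6: 0xc2 (blk 24, set 0) → VC-HIT  vc=[28, 31]
7: 0xa4 (blk 20, set 0) → MISS  vc=[28, 31, 24]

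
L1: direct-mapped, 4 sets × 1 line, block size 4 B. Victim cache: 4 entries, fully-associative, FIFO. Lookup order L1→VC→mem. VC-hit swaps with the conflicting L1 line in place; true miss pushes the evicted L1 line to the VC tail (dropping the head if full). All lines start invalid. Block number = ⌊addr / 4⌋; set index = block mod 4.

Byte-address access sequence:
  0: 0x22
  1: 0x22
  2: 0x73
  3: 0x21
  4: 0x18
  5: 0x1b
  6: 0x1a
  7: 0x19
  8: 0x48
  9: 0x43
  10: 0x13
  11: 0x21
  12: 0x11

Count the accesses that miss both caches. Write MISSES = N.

  [0] addr=0x22 blk=8 s=0: MISS | VC []
  [1] addr=0x22 blk=8 s=0: L1-HIT | VC []
  [2] addr=0x73 blk=28 s=0: MISS | VC [8]
  [3] addr=0x21 blk=8 s=0: VC-HIT | VC [28]
  [4] addr=0x18 blk=6 s=2: MISS | VC [28]
  [5] addr=0x1b blk=6 s=2: L1-HIT | VC [28]
  [6] addr=0x1a blk=6 s=2: L1-HIT | VC [28]
  [7] addr=0x19 blk=6 s=2: L1-HIT | VC [28]
  [8] addr=0x48 blk=18 s=2: MISS | VC [28, 6]
  [9] addr=0x43 blk=16 s=0: MISS | VC [28, 6, 8]
  [10] addr=0x13 blk=4 s=0: MISS | VC [28, 6, 8, 16]
  [11] addr=0x21 blk=8 s=0: VC-HIT | VC [28, 6, 4, 16]
  [12] addr=0x11 blk=4 s=0: VC-HIT | VC [28, 6, 8, 16]

MISSES = 6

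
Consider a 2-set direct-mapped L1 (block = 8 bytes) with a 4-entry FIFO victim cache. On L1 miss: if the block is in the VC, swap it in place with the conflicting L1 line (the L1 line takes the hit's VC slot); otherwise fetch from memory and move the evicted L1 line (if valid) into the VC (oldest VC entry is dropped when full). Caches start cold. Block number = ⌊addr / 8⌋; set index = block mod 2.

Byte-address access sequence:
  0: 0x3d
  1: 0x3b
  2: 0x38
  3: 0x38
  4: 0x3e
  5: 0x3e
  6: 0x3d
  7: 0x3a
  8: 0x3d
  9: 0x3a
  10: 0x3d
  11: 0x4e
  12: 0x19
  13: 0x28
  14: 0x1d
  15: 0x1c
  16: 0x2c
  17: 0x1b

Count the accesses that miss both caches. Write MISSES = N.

MISSES = 4

  [0] addr=0x3d blk=7 s=1: MISS | VC []
  [1] addr=0x3b blk=7 s=1: L1-HIT | VC []
  [2] addr=0x38 blk=7 s=1: L1-HIT | VC []
  [3] addr=0x38 blk=7 s=1: L1-HIT | VC []
  [4] addr=0x3e blk=7 s=1: L1-HIT | VC []
  [5] addr=0x3e blk=7 s=1: L1-HIT | VC []
  [6] addr=0x3d blk=7 s=1: L1-HIT | VC []
  [7] addr=0x3a blk=7 s=1: L1-HIT | VC []
  [8] addr=0x3d blk=7 s=1: L1-HIT | VC []
  [9] addr=0x3a blk=7 s=1: L1-HIT | VC []
  [10] addr=0x3d blk=7 s=1: L1-HIT | VC []
  [11] addr=0x4e blk=9 s=1: MISS | VC [7]
  [12] addr=0x19 blk=3 s=1: MISS | VC [7, 9]
  [13] addr=0x28 blk=5 s=1: MISS | VC [7, 9, 3]
  [14] addr=0x1d blk=3 s=1: VC-HIT | VC [7, 9, 5]
  [15] addr=0x1c blk=3 s=1: L1-HIT | VC [7, 9, 5]
  [16] addr=0x2c blk=5 s=1: VC-HIT | VC [7, 9, 3]
  [17] addr=0x1b blk=3 s=1: VC-HIT | VC [7, 9, 5]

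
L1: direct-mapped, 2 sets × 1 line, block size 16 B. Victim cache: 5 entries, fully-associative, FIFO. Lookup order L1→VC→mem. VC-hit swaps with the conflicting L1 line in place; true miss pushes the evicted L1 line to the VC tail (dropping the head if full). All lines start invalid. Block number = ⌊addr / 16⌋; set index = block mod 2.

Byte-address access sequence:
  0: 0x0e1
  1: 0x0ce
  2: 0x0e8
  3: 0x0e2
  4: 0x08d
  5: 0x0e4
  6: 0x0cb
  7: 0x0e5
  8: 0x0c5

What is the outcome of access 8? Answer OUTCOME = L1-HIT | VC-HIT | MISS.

#0 0xe1→b14/s0 MISS; vc=[]
#1 0xce→b12/s0 MISS; vc=[14]
#2 0xe8→b14/s0 VC-HIT; vc=[12]
#3 0xe2→b14/s0 L1-HIT; vc=[12]
#4 0x8d→b8/s0 MISS; vc=[12,14]
#5 0xe4→b14/s0 VC-HIT; vc=[12,8]
#6 0xcb→b12/s0 VC-HIT; vc=[14,8]
#7 0xe5→b14/s0 VC-HIT; vc=[12,8]
#8 0xc5→b12/s0 VC-HIT; vc=[14,8]

OUTCOME = VC-HIT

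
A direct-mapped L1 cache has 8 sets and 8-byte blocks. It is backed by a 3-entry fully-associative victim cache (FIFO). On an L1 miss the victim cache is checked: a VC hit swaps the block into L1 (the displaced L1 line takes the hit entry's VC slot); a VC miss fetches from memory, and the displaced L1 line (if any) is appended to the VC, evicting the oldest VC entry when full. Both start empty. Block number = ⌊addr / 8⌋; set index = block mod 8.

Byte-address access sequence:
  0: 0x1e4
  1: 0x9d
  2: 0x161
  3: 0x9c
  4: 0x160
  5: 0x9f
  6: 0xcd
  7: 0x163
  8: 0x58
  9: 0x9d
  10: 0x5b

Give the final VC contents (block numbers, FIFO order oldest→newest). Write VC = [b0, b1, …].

VC = [60, 19]

0: 0x1e4 (blk 60, set 4) → MISS  vc=[]
1: 0x9d (blk 19, set 3) → MISS  vc=[]
2: 0x161 (blk 44, set 4) → MISS  vc=[60]
3: 0x9c (blk 19, set 3) → L1-HIT  vc=[60]
4: 0x160 (blk 44, set 4) → L1-HIT  vc=[60]
5: 0x9f (blk 19, set 3) → L1-HIT  vc=[60]
6: 0xcd (blk 25, set 1) → MISS  vc=[60]
7: 0x163 (blk 44, set 4) → L1-HIT  vc=[60]
8: 0x58 (blk 11, set 3) → MISS  vc=[60, 19]
9: 0x9d (blk 19, set 3) → VC-HIT  vc=[60, 11]
10: 0x5b (blk 11, set 3) → VC-HIT  vc=[60, 19]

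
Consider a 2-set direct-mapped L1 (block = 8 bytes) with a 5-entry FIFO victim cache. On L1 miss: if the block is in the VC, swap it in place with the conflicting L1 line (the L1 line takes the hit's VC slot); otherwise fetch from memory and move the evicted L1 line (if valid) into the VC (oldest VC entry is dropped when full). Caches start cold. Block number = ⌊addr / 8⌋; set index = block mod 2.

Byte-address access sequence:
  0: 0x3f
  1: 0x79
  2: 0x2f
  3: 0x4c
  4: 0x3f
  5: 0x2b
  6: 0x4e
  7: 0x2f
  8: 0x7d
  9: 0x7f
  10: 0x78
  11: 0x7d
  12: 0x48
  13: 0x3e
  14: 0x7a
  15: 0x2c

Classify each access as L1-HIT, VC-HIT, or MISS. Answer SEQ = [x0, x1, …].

SEQ = [MISS, MISS, MISS, MISS, VC-HIT, VC-HIT, VC-HIT, VC-HIT, VC-HIT, L1-HIT, L1-HIT, L1-HIT, VC-HIT, VC-HIT, VC-HIT, VC-HIT]

  [0] addr=0x3f blk=7 s=1: MISS | VC []
  [1] addr=0x79 blk=15 s=1: MISS | VC [7]
  [2] addr=0x2f blk=5 s=1: MISS | VC [7, 15]
  [3] addr=0x4c blk=9 s=1: MISS | VC [7, 15, 5]
  [4] addr=0x3f blk=7 s=1: VC-HIT | VC [9, 15, 5]
  [5] addr=0x2b blk=5 s=1: VC-HIT | VC [9, 15, 7]
  [6] addr=0x4e blk=9 s=1: VC-HIT | VC [5, 15, 7]
  [7] addr=0x2f blk=5 s=1: VC-HIT | VC [9, 15, 7]
  [8] addr=0x7d blk=15 s=1: VC-HIT | VC [9, 5, 7]
  [9] addr=0x7f blk=15 s=1: L1-HIT | VC [9, 5, 7]
  [10] addr=0x78 blk=15 s=1: L1-HIT | VC [9, 5, 7]
  [11] addr=0x7d blk=15 s=1: L1-HIT | VC [9, 5, 7]
  [12] addr=0x48 blk=9 s=1: VC-HIT | VC [15, 5, 7]
  [13] addr=0x3e blk=7 s=1: VC-HIT | VC [15, 5, 9]
  [14] addr=0x7a blk=15 s=1: VC-HIT | VC [7, 5, 9]
  [15] addr=0x2c blk=5 s=1: VC-HIT | VC [7, 15, 9]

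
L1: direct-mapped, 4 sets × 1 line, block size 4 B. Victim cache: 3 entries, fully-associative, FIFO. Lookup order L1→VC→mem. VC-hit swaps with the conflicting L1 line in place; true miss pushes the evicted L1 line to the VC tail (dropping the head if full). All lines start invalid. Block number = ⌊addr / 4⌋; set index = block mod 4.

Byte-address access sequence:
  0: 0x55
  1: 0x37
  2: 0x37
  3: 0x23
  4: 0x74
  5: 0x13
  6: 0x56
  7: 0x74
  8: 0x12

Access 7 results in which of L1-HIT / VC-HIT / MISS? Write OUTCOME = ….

OUTCOME = VC-HIT

  [0] addr=0x55 blk=21 s=1: MISS | VC []
  [1] addr=0x37 blk=13 s=1: MISS | VC [21]
  [2] addr=0x37 blk=13 s=1: L1-HIT | VC [21]
  [3] addr=0x23 blk=8 s=0: MISS | VC [21]
  [4] addr=0x74 blk=29 s=1: MISS | VC [21, 13]
  [5] addr=0x13 blk=4 s=0: MISS | VC [21, 13, 8]
  [6] addr=0x56 blk=21 s=1: VC-HIT | VC [29, 13, 8]
  [7] addr=0x74 blk=29 s=1: VC-HIT | VC [21, 13, 8]
  [8] addr=0x12 blk=4 s=0: L1-HIT | VC [21, 13, 8]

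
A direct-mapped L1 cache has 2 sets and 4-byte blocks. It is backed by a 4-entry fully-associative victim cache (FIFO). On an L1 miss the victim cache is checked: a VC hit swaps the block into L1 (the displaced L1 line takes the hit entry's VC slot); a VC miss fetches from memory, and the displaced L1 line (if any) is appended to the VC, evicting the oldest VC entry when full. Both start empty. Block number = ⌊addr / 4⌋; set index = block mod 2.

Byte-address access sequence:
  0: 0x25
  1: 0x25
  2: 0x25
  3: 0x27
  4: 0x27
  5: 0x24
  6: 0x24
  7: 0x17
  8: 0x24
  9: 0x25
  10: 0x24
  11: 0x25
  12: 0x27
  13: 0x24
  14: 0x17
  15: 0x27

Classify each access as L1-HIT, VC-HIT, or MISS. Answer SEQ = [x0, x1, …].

0: 0x25 (blk 9, set 1) → MISS  vc=[]
1: 0x25 (blk 9, set 1) → L1-HIT  vc=[]
2: 0x25 (blk 9, set 1) → L1-HIT  vc=[]
3: 0x27 (blk 9, set 1) → L1-HIT  vc=[]
4: 0x27 (blk 9, set 1) → L1-HIT  vc=[]
5: 0x24 (blk 9, set 1) → L1-HIT  vc=[]
6: 0x24 (blk 9, set 1) → L1-HIT  vc=[]
7: 0x17 (blk 5, set 1) → MISS  vc=[9]
8: 0x24 (blk 9, set 1) → VC-HIT  vc=[5]
9: 0x25 (blk 9, set 1) → L1-HIT  vc=[5]
10: 0x24 (blk 9, set 1) → L1-HIT  vc=[5]
11: 0x25 (blk 9, set 1) → L1-HIT  vc=[5]
12: 0x27 (blk 9, set 1) → L1-HIT  vc=[5]
13: 0x24 (blk 9, set 1) → L1-HIT  vc=[5]
14: 0x17 (blk 5, set 1) → VC-HIT  vc=[9]
15: 0x27 (blk 9, set 1) → VC-HIT  vc=[5]

SEQ = [MISS, L1-HIT, L1-HIT, L1-HIT, L1-HIT, L1-HIT, L1-HIT, MISS, VC-HIT, L1-HIT, L1-HIT, L1-HIT, L1-HIT, L1-HIT, VC-HIT, VC-HIT]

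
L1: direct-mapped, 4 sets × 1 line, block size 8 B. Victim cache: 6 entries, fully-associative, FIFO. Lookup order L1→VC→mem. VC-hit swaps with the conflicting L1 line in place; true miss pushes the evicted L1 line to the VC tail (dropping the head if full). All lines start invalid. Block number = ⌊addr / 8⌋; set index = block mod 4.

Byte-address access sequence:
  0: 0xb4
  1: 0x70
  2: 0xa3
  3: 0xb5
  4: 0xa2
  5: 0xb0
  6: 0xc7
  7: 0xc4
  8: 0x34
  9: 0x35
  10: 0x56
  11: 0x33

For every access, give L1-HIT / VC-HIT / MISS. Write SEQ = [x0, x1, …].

SEQ = [MISS, MISS, MISS, VC-HIT, L1-HIT, L1-HIT, MISS, L1-HIT, MISS, L1-HIT, MISS, VC-HIT]

0: 0xb4 (blk 22, set 2) → MISS  vc=[]
1: 0x70 (blk 14, set 2) → MISS  vc=[22]
2: 0xa3 (blk 20, set 0) → MISS  vc=[22]
3: 0xb5 (blk 22, set 2) → VC-HIT  vc=[14]
4: 0xa2 (blk 20, set 0) → L1-HIT  vc=[14]
5: 0xb0 (blk 22, set 2) → L1-HIT  vc=[14]
6: 0xc7 (blk 24, set 0) → MISS  vc=[14, 20]
7: 0xc4 (blk 24, set 0) → L1-HIT  vc=[14, 20]
8: 0x34 (blk 6, set 2) → MISS  vc=[14, 20, 22]
9: 0x35 (blk 6, set 2) → L1-HIT  vc=[14, 20, 22]
10: 0x56 (blk 10, set 2) → MISS  vc=[14, 20, 22, 6]
11: 0x33 (blk 6, set 2) → VC-HIT  vc=[14, 20, 22, 10]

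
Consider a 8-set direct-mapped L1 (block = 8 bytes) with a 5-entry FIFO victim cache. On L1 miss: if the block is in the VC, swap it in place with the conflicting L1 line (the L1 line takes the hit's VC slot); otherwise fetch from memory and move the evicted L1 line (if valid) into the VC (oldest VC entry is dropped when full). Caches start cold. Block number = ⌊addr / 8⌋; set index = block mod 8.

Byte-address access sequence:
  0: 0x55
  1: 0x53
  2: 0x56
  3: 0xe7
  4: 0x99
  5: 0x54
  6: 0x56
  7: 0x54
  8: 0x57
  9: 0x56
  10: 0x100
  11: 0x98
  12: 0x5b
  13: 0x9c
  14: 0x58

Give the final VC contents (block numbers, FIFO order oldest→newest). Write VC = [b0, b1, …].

0: 0x55 (blk 10, set 2) → MISS  vc=[]
1: 0x53 (blk 10, set 2) → L1-HIT  vc=[]
2: 0x56 (blk 10, set 2) → L1-HIT  vc=[]
3: 0xe7 (blk 28, set 4) → MISS  vc=[]
4: 0x99 (blk 19, set 3) → MISS  vc=[]
5: 0x54 (blk 10, set 2) → L1-HIT  vc=[]
6: 0x56 (blk 10, set 2) → L1-HIT  vc=[]
7: 0x54 (blk 10, set 2) → L1-HIT  vc=[]
8: 0x57 (blk 10, set 2) → L1-HIT  vc=[]
9: 0x56 (blk 10, set 2) → L1-HIT  vc=[]
10: 0x100 (blk 32, set 0) → MISS  vc=[]
11: 0x98 (blk 19, set 3) → L1-HIT  vc=[]
12: 0x5b (blk 11, set 3) → MISS  vc=[19]
13: 0x9c (blk 19, set 3) → VC-HIT  vc=[11]
14: 0x58 (blk 11, set 3) → VC-HIT  vc=[19]

VC = [19]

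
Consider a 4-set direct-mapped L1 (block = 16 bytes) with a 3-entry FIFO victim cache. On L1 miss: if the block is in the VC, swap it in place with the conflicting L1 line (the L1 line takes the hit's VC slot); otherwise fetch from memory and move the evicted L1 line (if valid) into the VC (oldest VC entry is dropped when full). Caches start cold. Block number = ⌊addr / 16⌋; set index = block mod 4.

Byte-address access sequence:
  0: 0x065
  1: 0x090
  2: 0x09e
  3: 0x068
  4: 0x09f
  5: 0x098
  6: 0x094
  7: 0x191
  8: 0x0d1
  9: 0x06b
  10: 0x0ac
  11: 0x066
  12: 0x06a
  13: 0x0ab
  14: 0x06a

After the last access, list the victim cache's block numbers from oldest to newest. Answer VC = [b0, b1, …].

#0 0x65→b6/s2 MISS; vc=[]
#1 0x90→b9/s1 MISS; vc=[]
#2 0x9e→b9/s1 L1-HIT; vc=[]
#3 0x68→b6/s2 L1-HIT; vc=[]
#4 0x9f→b9/s1 L1-HIT; vc=[]
#5 0x98→b9/s1 L1-HIT; vc=[]
#6 0x94→b9/s1 L1-HIT; vc=[]
#7 0x191→b25/s1 MISS; vc=[9]
#8 0xd1→b13/s1 MISS; vc=[9,25]
#9 0x6b→b6/s2 L1-HIT; vc=[9,25]
#10 0xac→b10/s2 MISS; vc=[9,25,6]
#11 0x66→b6/s2 VC-HIT; vc=[9,25,10]
#12 0x6a→b6/s2 L1-HIT; vc=[9,25,10]
#13 0xab→b10/s2 VC-HIT; vc=[9,25,6]
#14 0x6a→b6/s2 VC-HIT; vc=[9,25,10]

VC = [9, 25, 10]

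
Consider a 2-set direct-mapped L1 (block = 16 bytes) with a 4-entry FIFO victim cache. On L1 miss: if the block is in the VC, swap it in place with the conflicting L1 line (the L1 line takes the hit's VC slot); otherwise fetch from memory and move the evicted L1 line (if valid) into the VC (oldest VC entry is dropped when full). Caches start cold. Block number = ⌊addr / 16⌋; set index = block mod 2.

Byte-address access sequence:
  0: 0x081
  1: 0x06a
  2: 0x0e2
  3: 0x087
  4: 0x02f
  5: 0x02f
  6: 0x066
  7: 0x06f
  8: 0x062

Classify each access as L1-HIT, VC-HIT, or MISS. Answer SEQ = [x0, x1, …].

0: 0x81 (blk 8, set 0) → MISS  vc=[]
1: 0x6a (blk 6, set 0) → MISS  vc=[8]
2: 0xe2 (blk 14, set 0) → MISS  vc=[8, 6]
3: 0x87 (blk 8, set 0) → VC-HIT  vc=[14, 6]
4: 0x2f (blk 2, set 0) → MISS  vc=[14, 6, 8]
5: 0x2f (blk 2, set 0) → L1-HIT  vc=[14, 6, 8]
6: 0x66 (blk 6, set 0) → VC-HIT  vc=[14, 2, 8]
7: 0x6f (blk 6, set 0) → L1-HIT  vc=[14, 2, 8]
8: 0x62 (blk 6, set 0) → L1-HIT  vc=[14, 2, 8]

SEQ = [MISS, MISS, MISS, VC-HIT, MISS, L1-HIT, VC-HIT, L1-HIT, L1-HIT]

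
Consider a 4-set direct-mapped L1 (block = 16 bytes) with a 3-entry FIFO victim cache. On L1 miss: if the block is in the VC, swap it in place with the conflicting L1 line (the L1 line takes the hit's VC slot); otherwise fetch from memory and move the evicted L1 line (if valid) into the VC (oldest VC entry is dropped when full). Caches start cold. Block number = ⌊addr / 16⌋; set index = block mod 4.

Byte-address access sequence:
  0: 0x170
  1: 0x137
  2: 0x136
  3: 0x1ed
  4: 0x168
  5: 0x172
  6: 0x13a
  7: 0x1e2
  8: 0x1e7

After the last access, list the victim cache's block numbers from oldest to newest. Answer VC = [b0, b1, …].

  [0] addr=0x170 blk=23 s=3: MISS | VC []
  [1] addr=0x137 blk=19 s=3: MISS | VC [23]
  [2] addr=0x136 blk=19 s=3: L1-HIT | VC [23]
  [3] addr=0x1ed blk=30 s=2: MISS | VC [23]
  [4] addr=0x168 blk=22 s=2: MISS | VC [23, 30]
  [5] addr=0x172 blk=23 s=3: VC-HIT | VC [19, 30]
  [6] addr=0x13a blk=19 s=3: VC-HIT | VC [23, 30]
  [7] addr=0x1e2 blk=30 s=2: VC-HIT | VC [23, 22]
  [8] addr=0x1e7 blk=30 s=2: L1-HIT | VC [23, 22]

VC = [23, 22]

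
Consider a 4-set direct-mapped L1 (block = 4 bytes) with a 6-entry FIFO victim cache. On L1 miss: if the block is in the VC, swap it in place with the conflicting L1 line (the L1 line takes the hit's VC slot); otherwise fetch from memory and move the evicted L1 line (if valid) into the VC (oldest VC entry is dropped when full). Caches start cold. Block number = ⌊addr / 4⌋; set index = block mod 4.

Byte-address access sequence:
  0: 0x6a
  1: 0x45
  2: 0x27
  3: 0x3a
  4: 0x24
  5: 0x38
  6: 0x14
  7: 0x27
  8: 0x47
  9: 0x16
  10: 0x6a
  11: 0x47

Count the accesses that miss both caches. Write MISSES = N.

MISSES = 5

0: 0x6a (blk 26, set 2) → MISS  vc=[]
1: 0x45 (blk 17, set 1) → MISS  vc=[]
2: 0x27 (blk 9, set 1) → MISS  vc=[17]
3: 0x3a (blk 14, set 2) → MISS  vc=[17, 26]
4: 0x24 (blk 9, set 1) → L1-HIT  vc=[17, 26]
5: 0x38 (blk 14, set 2) → L1-HIT  vc=[17, 26]
6: 0x14 (blk 5, set 1) → MISS  vc=[17, 26, 9]
7: 0x27 (blk 9, set 1) → VC-HIT  vc=[17, 26, 5]
8: 0x47 (blk 17, set 1) → VC-HIT  vc=[9, 26, 5]
9: 0x16 (blk 5, set 1) → VC-HIT  vc=[9, 26, 17]
10: 0x6a (blk 26, set 2) → VC-HIT  vc=[9, 14, 17]
11: 0x47 (blk 17, set 1) → VC-HIT  vc=[9, 14, 5]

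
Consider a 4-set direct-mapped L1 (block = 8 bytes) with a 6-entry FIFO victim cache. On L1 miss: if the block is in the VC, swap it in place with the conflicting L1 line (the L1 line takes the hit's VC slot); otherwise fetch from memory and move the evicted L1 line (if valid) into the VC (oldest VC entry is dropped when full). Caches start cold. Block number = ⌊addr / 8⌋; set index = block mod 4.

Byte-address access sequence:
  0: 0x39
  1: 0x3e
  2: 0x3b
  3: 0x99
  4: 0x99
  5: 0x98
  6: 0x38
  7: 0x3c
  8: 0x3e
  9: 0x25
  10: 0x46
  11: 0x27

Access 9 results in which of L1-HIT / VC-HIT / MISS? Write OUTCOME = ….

0: 0x39 (blk 7, set 3) → MISS  vc=[]
1: 0x3e (blk 7, set 3) → L1-HIT  vc=[]
2: 0x3b (blk 7, set 3) → L1-HIT  vc=[]
3: 0x99 (blk 19, set 3) → MISS  vc=[7]
4: 0x99 (blk 19, set 3) → L1-HIT  vc=[7]
5: 0x98 (blk 19, set 3) → L1-HIT  vc=[7]
6: 0x38 (blk 7, set 3) → VC-HIT  vc=[19]
7: 0x3c (blk 7, set 3) → L1-HIT  vc=[19]
8: 0x3e (blk 7, set 3) → L1-HIT  vc=[19]
9: 0x25 (blk 4, set 0) → MISS  vc=[19]
10: 0x46 (blk 8, set 0) → MISS  vc=[19, 4]
11: 0x27 (blk 4, set 0) → VC-HIT  vc=[19, 8]

OUTCOME = MISS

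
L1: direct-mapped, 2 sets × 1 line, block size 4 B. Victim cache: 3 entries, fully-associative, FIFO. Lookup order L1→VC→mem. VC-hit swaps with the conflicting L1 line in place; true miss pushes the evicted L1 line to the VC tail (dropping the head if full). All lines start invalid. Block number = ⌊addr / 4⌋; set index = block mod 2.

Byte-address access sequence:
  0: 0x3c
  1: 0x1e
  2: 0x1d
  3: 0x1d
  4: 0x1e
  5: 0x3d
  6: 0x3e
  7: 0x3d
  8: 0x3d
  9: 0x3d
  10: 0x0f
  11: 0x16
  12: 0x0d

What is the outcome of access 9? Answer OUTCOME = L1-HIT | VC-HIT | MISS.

0: 0x3c (blk 15, set 1) → MISS  vc=[]
1: 0x1e (blk 7, set 1) → MISS  vc=[15]
2: 0x1d (blk 7, set 1) → L1-HIT  vc=[15]
3: 0x1d (blk 7, set 1) → L1-HIT  vc=[15]
4: 0x1e (blk 7, set 1) → L1-HIT  vc=[15]
5: 0x3d (blk 15, set 1) → VC-HIT  vc=[7]
6: 0x3e (blk 15, set 1) → L1-HIT  vc=[7]
7: 0x3d (blk 15, set 1) → L1-HIT  vc=[7]
8: 0x3d (blk 15, set 1) → L1-HIT  vc=[7]
9: 0x3d (blk 15, set 1) → L1-HIT  vc=[7]
10: 0xf (blk 3, set 1) → MISS  vc=[7, 15]
11: 0x16 (blk 5, set 1) → MISS  vc=[7, 15, 3]
12: 0xd (blk 3, set 1) → VC-HIT  vc=[7, 15, 5]

OUTCOME = L1-HIT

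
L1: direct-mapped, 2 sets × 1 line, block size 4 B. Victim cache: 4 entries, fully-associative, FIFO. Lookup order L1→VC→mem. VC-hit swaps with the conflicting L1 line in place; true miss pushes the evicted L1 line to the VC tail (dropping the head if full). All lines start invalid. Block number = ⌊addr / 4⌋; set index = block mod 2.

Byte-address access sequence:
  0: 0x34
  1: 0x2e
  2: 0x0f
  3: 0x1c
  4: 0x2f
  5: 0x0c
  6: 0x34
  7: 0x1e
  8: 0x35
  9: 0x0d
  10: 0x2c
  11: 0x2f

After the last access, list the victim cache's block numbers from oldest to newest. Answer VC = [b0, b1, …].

#0 0x34→b13/s1 MISS; vc=[]
#1 0x2e→b11/s1 MISS; vc=[13]
#2 0xf→b3/s1 MISS; vc=[13,11]
#3 0x1c→b7/s1 MISS; vc=[13,11,3]
#4 0x2f→b11/s1 VC-HIT; vc=[13,7,3]
#5 0xc→b3/s1 VC-HIT; vc=[13,7,11]
#6 0x34→b13/s1 VC-HIT; vc=[3,7,11]
#7 0x1e→b7/s1 VC-HIT; vc=[3,13,11]
#8 0x35→b13/s1 VC-HIT; vc=[3,7,11]
#9 0xd→b3/s1 VC-HIT; vc=[13,7,11]
#10 0x2c→b11/s1 VC-HIT; vc=[13,7,3]
#11 0x2f→b11/s1 L1-HIT; vc=[13,7,3]

VC = [13, 7, 3]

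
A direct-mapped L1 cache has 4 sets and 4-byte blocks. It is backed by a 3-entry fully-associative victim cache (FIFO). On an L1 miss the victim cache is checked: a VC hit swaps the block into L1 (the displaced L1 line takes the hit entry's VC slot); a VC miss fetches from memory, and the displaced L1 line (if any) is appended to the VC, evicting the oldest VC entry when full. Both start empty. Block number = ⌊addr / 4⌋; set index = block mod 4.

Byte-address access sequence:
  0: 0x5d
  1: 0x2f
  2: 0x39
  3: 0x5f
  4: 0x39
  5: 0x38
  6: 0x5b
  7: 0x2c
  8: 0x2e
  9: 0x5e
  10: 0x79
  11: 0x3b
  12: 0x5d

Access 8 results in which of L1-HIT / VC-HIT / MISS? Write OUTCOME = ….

0: 0x5d (blk 23, set 3) → MISS  vc=[]
1: 0x2f (blk 11, set 3) → MISS  vc=[23]
2: 0x39 (blk 14, set 2) → MISS  vc=[23]
3: 0x5f (blk 23, set 3) → VC-HIT  vc=[11]
4: 0x39 (blk 14, set 2) → L1-HIT  vc=[11]
5: 0x38 (blk 14, set 2) → L1-HIT  vc=[11]
6: 0x5b (blk 22, set 2) → MISS  vc=[11, 14]
7: 0x2c (blk 11, set 3) → VC-HIT  vc=[23, 14]
8: 0x2e (blk 11, set 3) → L1-HIT  vc=[23, 14]
9: 0x5e (blk 23, set 3) → VC-HIT  vc=[11, 14]
10: 0x79 (blk 30, set 2) → MISS  vc=[11, 14, 22]
11: 0x3b (blk 14, set 2) → VC-HIT  vc=[11, 30, 22]
12: 0x5d (blk 23, set 3) → L1-HIT  vc=[11, 30, 22]

OUTCOME = L1-HIT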